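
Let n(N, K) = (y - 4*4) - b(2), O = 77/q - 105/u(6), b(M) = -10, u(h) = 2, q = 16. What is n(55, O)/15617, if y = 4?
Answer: -2/15617 ≈ -0.00012807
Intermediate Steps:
O = -763/16 (O = 77/16 - 105/2 = -763/16 ≈ -47.688)
n(N, K) = -2 (n(N, K) = (4 - 4*4) - 1*(-10) = (4 - 16) + 10 = -12 + 10 = -2)
n(55, O)/15617 = -2/15617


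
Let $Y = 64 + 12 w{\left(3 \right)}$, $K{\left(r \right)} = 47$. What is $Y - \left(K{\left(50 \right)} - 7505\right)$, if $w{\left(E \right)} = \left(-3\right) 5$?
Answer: $7342$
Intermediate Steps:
$w{\left(E \right)} = -15$
$Y = -116$ ($Y = 64 + 12 \left(-15\right) = 64 - 180 = -116$)
$Y - \left(K{\left(50 \right)} - 7505\right) = -116 - \left(47 - 7505\right) = -116 - -7458 = -116 + 7458 = 7342$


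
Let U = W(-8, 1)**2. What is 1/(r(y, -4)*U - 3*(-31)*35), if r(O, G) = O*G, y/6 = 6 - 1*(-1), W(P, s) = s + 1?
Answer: 1/2583 ≈ 0.00038715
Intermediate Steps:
W(P, s) = 1 + s
U = 4 (U = (1 + 1)**2 = 2**2 = 4)
y = 42 (y = 6*(6 - 1*(-1)) = 6*(6 + 1) = 6*7 = 42)
r(O, G) = G*O
1/(r(y, -4)*U - 3*(-31)*35) = 1/(-4*42*4 - 3*(-31)*35) = 1/(-168*4 + 93*35) = 1/(-672 + 3255) = 1/2583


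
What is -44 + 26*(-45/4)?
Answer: -673/2 ≈ -336.50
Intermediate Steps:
-44 + 26*(-45/4) = -44 - 585/2 = -673/2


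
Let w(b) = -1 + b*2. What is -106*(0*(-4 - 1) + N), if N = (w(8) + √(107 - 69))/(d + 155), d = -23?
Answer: -265/22 - 53*√38/66 ≈ -16.996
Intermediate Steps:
w(b) = -1 + 2*b
N = 5/44 + √38/132 (N = ((-1 + 2*8) + √(107 - 69))/(-23 + 155) = ((-1 + 16) + √38)/132 = (15 + √38)*(1/132) = 5/44 + √38/132 ≈ 0.16034)
-106*(0*(-4 - 1) + N) = -106*(0*(-4 - 1) + (5/44 + √38/132)) = -106*(0*(-5) + (5/44 + √38/132)) = -106*(0 + (5/44 + √38/132)) = -106*(5/44 + √38/132) = -265/22 - 53*√38/66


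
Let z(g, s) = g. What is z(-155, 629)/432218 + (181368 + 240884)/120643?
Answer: 182486215271/52144076174 ≈ 3.4997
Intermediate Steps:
z(-155, 629)/432218 + (181368 + 240884)/120643 = -155/432218 + (181368 + 240884)/120643 = -155*1/432218 + 422252*(1/120643) = -155/432218 + 422252/120643 = 182486215271/52144076174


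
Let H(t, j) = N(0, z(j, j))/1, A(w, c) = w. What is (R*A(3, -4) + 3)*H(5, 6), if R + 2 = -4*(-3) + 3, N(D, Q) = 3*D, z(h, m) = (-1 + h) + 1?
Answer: 0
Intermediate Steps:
z(h, m) = h
H(t, j) = 0 (H(t, j) = (3*0)/1 = 0*1 = 0)
R = 13 (R = -2 + (-4*(-3) + 3) = -2 + (12 + 3) = -2 + 15 = 13)
(R*A(3, -4) + 3)*H(5, 6) = (13*3 + 3)*0 = (39 + 3)*0 = 42*0 = 0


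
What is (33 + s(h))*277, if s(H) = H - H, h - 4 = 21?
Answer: 9141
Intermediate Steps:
h = 25 (h = 4 + 21 = 25)
s(H) = 0
(33 + s(h))*277 = (33 + 0)*277 = 33*277 = 9141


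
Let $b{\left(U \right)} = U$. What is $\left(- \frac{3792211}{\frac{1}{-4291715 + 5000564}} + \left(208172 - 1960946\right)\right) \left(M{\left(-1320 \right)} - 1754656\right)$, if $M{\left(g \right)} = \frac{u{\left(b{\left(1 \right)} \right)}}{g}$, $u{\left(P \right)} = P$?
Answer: $\frac{2075349144356117264291}{440} \approx 4.7167 \cdot 10^{18}$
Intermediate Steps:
$M{\left(g \right)} = \frac{1}{g}$ ($M{\left(g \right)} = 1 \frac{1}{g} = \frac{1}{g}$)
$\left(- \frac{3792211}{\frac{1}{-4291715 + 5000564}} + \left(208172 - 1960946\right)\right) \left(M{\left(-1320 \right)} - 1754656\right) = \left(- \frac{3792211}{\frac{1}{-4291715 + 5000564}} + \left(208172 - 1960946\right)\right) \left(\frac{1}{-1320} - 1754656\right) = \left(- \frac{3792211}{\frac{1}{708849}} - 1752774\right) \left(- \frac{1}{1320} - 1754656\right) = \left(- 3792211 \frac{1}{\frac{1}{708849}} - 1752774\right) \left(- \frac{2316145921}{1320}\right) = \left(\left(-3792211\right) 708849 - 1752774\right) \left(- \frac{2316145921}{1320}\right) = \left(-2688104975139 - 1752774\right) \left(- \frac{2316145921}{1320}\right) = \left(-2688106727913\right) \left(- \frac{2316145921}{1320}\right) = \frac{2075349144356117264291}{440}$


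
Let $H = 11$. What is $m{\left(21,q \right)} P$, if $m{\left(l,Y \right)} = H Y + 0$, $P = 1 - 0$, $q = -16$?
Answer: $-176$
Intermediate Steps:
$P = 1$ ($P = 1 + 0 = 1$)
$m{\left(l,Y \right)} = 11 Y$ ($m{\left(l,Y \right)} = 11 Y + 0 = 11 Y$)
$m{\left(21,q \right)} P = 11 \left(-16\right) 1 = \left(-176\right) 1 = -176$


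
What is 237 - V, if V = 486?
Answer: -249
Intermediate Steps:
237 - V = 237 - 1*486 = 237 - 486 = -249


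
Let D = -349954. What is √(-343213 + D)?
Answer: I*√693167 ≈ 832.57*I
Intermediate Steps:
√(-343213 + D) = √(-343213 - 349954) = √(-693167) = I*√693167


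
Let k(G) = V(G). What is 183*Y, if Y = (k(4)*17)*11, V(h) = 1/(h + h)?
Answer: 34221/8 ≈ 4277.6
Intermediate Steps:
V(h) = 1/(2*h)
k(G) = 1/(2*G)
Y = 187/8 (Y = (((½)/4)*17)*11 = (((½)*(¼))*17)*11 = ((⅛)*17)*11 = (17/8)*11 = 187/8 ≈ 23.375)
183*Y = 183*(187/8) = 34221/8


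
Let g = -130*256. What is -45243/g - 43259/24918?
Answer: -156147223/414635520 ≈ -0.37659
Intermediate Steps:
g = -33280
-45243/g - 43259/24918 = -45243/(-33280) - 43259/24918 = -45243*(-1/33280) - 43259*1/24918 = 45243/33280 - 43259/24918 = -156147223/414635520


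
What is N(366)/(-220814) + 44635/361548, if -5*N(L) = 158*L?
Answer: 3190352827/18144286380 ≈ 0.17583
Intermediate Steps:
N(L) = -158*L/5
N(366)/(-220814) + 44635/361548 = -158/5*366/(-220814) + 44635/361548 = -57828/5*(-1/220814) + 44635*(1/361548) = 28914/552035 + 44635/361548 = 3190352827/18144286380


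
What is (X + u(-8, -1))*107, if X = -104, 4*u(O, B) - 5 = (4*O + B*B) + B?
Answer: -47401/4 ≈ -11850.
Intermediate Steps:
u(O, B) = 5/4 + O + B/4 + B²/4 (u(O, B) = 5/4 + ((4*O + B*B) + B)/4 = 5/4 + ((4*O + B²) + B)/4 = 5/4 + ((B² + 4*O) + B)/4 = 5/4 + (B + B² + 4*O)/4 = 5/4 + (O + B/4 + B²/4) = 5/4 + O + B/4 + B²/4)
(X + u(-8, -1))*107 = (-104 + (5/4 - 8 + (¼)*(-1) + (¼)*(-1)²))*107 = (-104 + (5/4 - 8 - ¼ + (¼)*1))*107 = (-104 + (5/4 - 8 - ¼ + ¼))*107 = (-104 - 27/4)*107 = -443/4*107 = -47401/4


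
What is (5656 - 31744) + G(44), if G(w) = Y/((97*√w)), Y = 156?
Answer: -26088 + 78*√11/1067 ≈ -26088.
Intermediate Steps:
G(w) = 156/(97*√w) (G(w) = 156/((97*√w)) = 156*(1/(97*√w)) = 156/(97*√w))
(5656 - 31744) + G(44) = (5656 - 31744) + 156/(97*√44) = -26088 + 156*(√11/22)/97 = -26088 + 78*√11/1067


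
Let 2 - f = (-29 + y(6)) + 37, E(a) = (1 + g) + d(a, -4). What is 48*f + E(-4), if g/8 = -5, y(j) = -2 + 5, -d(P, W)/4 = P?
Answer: -455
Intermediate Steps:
d(P, W) = -4*P
y(j) = 3
g = -40 (g = 8*(-5) = -40)
E(a) = -39 - 4*a (E(a) = (1 - 40) - 4*a = -39 - 4*a)
f = -9 (f = 2 - ((-29 + 3) + 37) = 2 - (-26 + 37) = 2 - 1*11 = 2 - 11 = -9)
48*f + E(-4) = 48*(-9) + (-39 - 4*(-4)) = -432 + (-39 + 16) = -432 - 23 = -455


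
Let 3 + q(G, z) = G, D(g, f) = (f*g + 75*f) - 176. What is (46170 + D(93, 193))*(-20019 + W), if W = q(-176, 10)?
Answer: -1583886764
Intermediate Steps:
D(g, f) = -176 + 75*f + f*g (D(g, f) = (75*f + f*g) - 176 = -176 + 75*f + f*g)
q(G, z) = -3 + G
W = -179 (W = -3 - 176 = -179)
(46170 + D(93, 193))*(-20019 + W) = (46170 + (-176 + 75*193 + 193*93))*(-20019 - 179) = (46170 + (-176 + 14475 + 17949))*(-20198) = (46170 + 32248)*(-20198) = 78418*(-20198) = -1583886764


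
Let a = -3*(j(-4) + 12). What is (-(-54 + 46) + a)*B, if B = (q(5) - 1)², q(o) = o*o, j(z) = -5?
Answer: -7488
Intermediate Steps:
q(o) = o²
a = -21 (a = -3*(-5 + 12) = -3*7 = -21)
B = 576 (B = (5² - 1)² = (25 - 1)² = 24² = 576)
(-(-54 + 46) + a)*B = (-(-54 + 46) - 21)*576 = (-1*(-8) - 21)*576 = (8 - 21)*576 = -13*576 = -7488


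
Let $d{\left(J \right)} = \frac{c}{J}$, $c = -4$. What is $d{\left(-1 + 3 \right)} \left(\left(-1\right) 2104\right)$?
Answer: $4208$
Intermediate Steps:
$d{\left(J \right)} = - \frac{4}{J}$
$d{\left(-1 + 3 \right)} \left(\left(-1\right) 2104\right) = - \frac{4}{-1 + 3} \left(\left(-1\right) 2104\right) = - \frac{4}{2} \left(-2104\right) = \left(-4\right) \frac{1}{2} \left(-2104\right) = \left(-2\right) \left(-2104\right) = 4208$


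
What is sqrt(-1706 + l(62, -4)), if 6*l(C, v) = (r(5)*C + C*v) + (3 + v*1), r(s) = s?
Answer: 5*I*sqrt(2442)/6 ≈ 41.18*I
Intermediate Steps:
l(C, v) = 1/2 + v/6 + 5*C/6 + C*v/6 (l(C, v) = ((5*C + C*v) + (3 + v*1))/6 = ((5*C + C*v) + (3 + v))/6 = (3 + v + 5*C + C*v)/6 = 1/2 + v/6 + 5*C/6 + C*v/6)
sqrt(-1706 + l(62, -4)) = sqrt(-1706 + (1/2 + (1/6)*(-4) + (5/6)*62 + (1/6)*62*(-4))) = sqrt(-1706 + (1/2 - 2/3 + 155/3 - 124/3)) = sqrt(-1706 + 61/6) = sqrt(-10175/6) = 5*I*sqrt(2442)/6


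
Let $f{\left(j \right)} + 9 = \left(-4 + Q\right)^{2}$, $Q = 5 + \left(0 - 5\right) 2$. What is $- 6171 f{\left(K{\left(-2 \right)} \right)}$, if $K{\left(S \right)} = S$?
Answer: $-444312$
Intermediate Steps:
$Q = -5$ ($Q = 5 - 10 = -5$)
$f{\left(j \right)} = 72$ ($f{\left(j \right)} = -9 + \left(-4 - 5\right)^{2} = -9 + \left(-9\right)^{2} = -9 + 81 = 72$)
$- 6171 f{\left(K{\left(-2 \right)} \right)} = \left(-6171\right) 72 = -444312$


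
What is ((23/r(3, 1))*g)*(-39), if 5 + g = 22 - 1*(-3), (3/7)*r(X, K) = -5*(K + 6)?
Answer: 10764/49 ≈ 219.67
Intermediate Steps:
r(X, K) = -70 - 35*K/3 (r(X, K) = 7*(-5*(K + 6))/3 = 7*(-5*(6 + K))/3 = 7*(-30 - 5*K)/3 = -70 - 35*K/3)
g = 20 (g = -5 + (22 - 1*(-3)) = -5 + (22 + 3) = -5 + 25 = 20)
((23/r(3, 1))*g)*(-39) = ((23/(-70 - 35/3*1))*20)*(-39) = ((23/(-70 - 35/3))*20)*(-39) = ((23/(-245/3))*20)*(-39) = ((23*(-3/245))*20)*(-39) = -69/245*20*(-39) = -276/49*(-39) = 10764/49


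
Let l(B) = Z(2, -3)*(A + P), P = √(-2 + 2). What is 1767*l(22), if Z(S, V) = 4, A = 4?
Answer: 28272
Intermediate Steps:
P = 0 (P = √0 = 0)
l(B) = 16 (l(B) = 4*(4 + 0) = 4*4 = 16)
1767*l(22) = 1767*16 = 28272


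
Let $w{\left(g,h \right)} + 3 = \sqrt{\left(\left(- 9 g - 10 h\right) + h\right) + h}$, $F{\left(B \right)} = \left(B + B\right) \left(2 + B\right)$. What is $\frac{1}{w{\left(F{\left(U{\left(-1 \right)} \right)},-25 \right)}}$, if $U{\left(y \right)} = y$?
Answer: $\frac{3}{209} + \frac{\sqrt{218}}{209} \approx 0.084999$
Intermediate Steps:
$F{\left(B \right)} = 2 B \left(2 + B\right)$
$w{\left(g,h \right)} = -3 + \sqrt{- 9 g - 8 h}$ ($w{\left(g,h \right)} = -3 + \sqrt{\left(\left(- 9 g - 10 h\right) + h\right) + h} = -3 + \sqrt{\left(\left(- 10 h - 9 g\right) + h\right) + h} = -3 + \sqrt{\left(- 9 g - 9 h\right) + h} = -3 + \sqrt{- 9 g - 8 h}$)
$\frac{1}{w{\left(F{\left(U{\left(-1 \right)} \right)},-25 \right)}} = \frac{1}{-3 + \sqrt{- 9 \cdot 2 \left(-1\right) \left(2 - 1\right) - -200}} = \frac{1}{-3 + \sqrt{- 9 \cdot 2 \left(-1\right) 1 + 200}} = \frac{1}{-3 + \sqrt{\left(-9\right) \left(-2\right) + 200}} = \frac{1}{-3 + \sqrt{18 + 200}} = \frac{1}{-3 + \sqrt{218}}$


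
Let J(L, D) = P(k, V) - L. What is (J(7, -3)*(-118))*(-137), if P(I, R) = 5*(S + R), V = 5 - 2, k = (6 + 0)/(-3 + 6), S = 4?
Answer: 452648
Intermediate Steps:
k = 2 (k = 6/3 = 6*(1/3) = 2)
V = 3
P(I, R) = 20 + 5*R (P(I, R) = 5*(4 + R) = 20 + 5*R)
J(L, D) = 35 - L (J(L, D) = (20 + 5*3) - L = (20 + 15) - L = 35 - L)
(J(7, -3)*(-118))*(-137) = ((35 - 1*7)*(-118))*(-137) = ((35 - 7)*(-118))*(-137) = (28*(-118))*(-137) = -3304*(-137) = 452648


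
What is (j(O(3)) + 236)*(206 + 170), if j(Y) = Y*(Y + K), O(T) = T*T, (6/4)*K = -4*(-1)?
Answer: 128216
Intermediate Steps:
K = 8/3 (K = 2*(-4*(-1))/3 = (⅔)*4 = 8/3 ≈ 2.6667)
O(T) = T²
j(Y) = Y*(8/3 + Y) (j(Y) = Y*(Y + 8/3) = Y*(8/3 + Y))
(j(O(3)) + 236)*(206 + 170) = ((⅓)*3²*(8 + 3*3²) + 236)*(206 + 170) = ((⅓)*9*(8 + 3*9) + 236)*376 = ((⅓)*9*(8 + 27) + 236)*376 = ((⅓)*9*35 + 236)*376 = (105 + 236)*376 = 341*376 = 128216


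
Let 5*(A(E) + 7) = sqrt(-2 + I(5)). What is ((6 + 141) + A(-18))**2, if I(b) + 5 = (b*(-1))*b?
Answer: 489968/25 + 224*I*sqrt(2) ≈ 19599.0 + 316.78*I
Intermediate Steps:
I(b) = -5 - b**2 (I(b) = -5 + (b*(-1))*b = -5 + (-b)*b = -5 - b**2)
A(E) = -7 + 4*I*sqrt(2)/5 (A(E) = -7 + sqrt(-2 + (-5 - 1*5**2))/5 = -7 + sqrt(-2 + (-5 - 1*25))/5 = -7 + sqrt(-2 + (-5 - 25))/5 = -7 + sqrt(-2 - 30)/5 = -7 + sqrt(-32)/5 = -7 + (4*I*sqrt(2))/5 = -7 + 4*I*sqrt(2)/5)
((6 + 141) + A(-18))**2 = ((6 + 141) + (-7 + 4*I*sqrt(2)/5))**2 = (147 + (-7 + 4*I*sqrt(2)/5))**2 = (140 + 4*I*sqrt(2)/5)**2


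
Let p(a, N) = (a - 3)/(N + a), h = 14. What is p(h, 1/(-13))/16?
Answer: 143/2896 ≈ 0.049378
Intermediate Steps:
p(a, N) = (-3 + a)/(N + a)
p(h, 1/(-13))/16 = ((-3 + 14)/(1/(-13) + 14))/16 = (11/(-1/13 + 14))*(1/16) = (11/(181/13))*(1/16) = ((13/181)*11)*(1/16) = (143/181)*(1/16) = 143/2896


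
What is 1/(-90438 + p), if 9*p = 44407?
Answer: -9/769535 ≈ -1.1695e-5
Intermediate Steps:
p = 44407/9 (p = (⅑)*44407 = 44407/9 ≈ 4934.1)
1/(-90438 + p) = 1/(-90438 + 44407/9) = 1/(-769535/9) = -9/769535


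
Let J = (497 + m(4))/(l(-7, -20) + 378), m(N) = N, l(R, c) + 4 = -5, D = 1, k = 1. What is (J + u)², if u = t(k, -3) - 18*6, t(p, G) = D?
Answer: 168844036/15129 ≈ 11160.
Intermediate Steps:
l(R, c) = -9 (l(R, c) = -4 - 5 = -9)
t(p, G) = 1
u = -107 (u = 1 - 18*6 = 1 - 108 = -107)
J = 167/123 (J = (497 + 4)/(-9 + 378) = 501/369 = 501*(1/369) = 167/123 ≈ 1.3577)
(J + u)² = (167/123 - 107)² = (-12994/123)² = 168844036/15129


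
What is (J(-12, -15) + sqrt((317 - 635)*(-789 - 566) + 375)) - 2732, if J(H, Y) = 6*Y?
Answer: -2822 + sqrt(431265) ≈ -2165.3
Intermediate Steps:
(J(-12, -15) + sqrt((317 - 635)*(-789 - 566) + 375)) - 2732 = (6*(-15) + sqrt((317 - 635)*(-789 - 566) + 375)) - 2732 = (-90 + sqrt(-318*(-1355) + 375)) - 2732 = (-90 + sqrt(430890 + 375)) - 2732 = (-90 + sqrt(431265)) - 2732 = -2822 + sqrt(431265)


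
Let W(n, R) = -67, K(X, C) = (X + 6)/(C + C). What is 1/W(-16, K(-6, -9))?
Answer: -1/67 ≈ -0.014925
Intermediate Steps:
K(X, C) = (6 + X)/(2*C) (K(X, C) = (6 + X)/((2*C)) = (6 + X)*(1/(2*C)) = (6 + X)/(2*C))
1/W(-16, K(-6, -9)) = 1/(-67) = -1/67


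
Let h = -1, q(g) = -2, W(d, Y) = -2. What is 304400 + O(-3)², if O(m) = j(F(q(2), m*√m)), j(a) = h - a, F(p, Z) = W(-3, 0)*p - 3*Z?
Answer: 304182 + 90*I*√3 ≈ 3.0418e+5 + 155.88*I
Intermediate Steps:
F(p, Z) = -3*Z - 2*p (F(p, Z) = -2*p - 3*Z = -3*Z - 2*p)
j(a) = -1 - a
O(m) = -5 + 3*m^(3/2) (O(m) = -1 - (-3*m*√m - 2*(-2)) = -1 - (-3*m^(3/2) + 4) = -1 - (4 - 3*m^(3/2)) = -1 + (-4 + 3*m^(3/2)) = -5 + 3*m^(3/2))
304400 + O(-3)² = 304400 + (-5 + 3*(-3)^(3/2))² = 304400 + (-5 + 3*(-3*I*√3))² = 304400 + (-5 - 9*I*√3)²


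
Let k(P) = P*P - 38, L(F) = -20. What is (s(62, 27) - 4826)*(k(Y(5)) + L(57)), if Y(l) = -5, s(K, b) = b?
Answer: 158367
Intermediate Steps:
k(P) = -38 + P² (k(P) = P² - 38 = -38 + P²)
(s(62, 27) - 4826)*(k(Y(5)) + L(57)) = (27 - 4826)*((-38 + (-5)²) - 20) = -4799*((-38 + 25) - 20) = -4799*(-13 - 20) = -4799*(-33) = 158367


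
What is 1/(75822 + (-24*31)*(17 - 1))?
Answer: 1/63918 ≈ 1.5645e-5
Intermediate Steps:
1/(75822 + (-24*31)*(17 - 1)) = 1/(75822 - 744*16) = 1/(75822 - 11904) = 1/63918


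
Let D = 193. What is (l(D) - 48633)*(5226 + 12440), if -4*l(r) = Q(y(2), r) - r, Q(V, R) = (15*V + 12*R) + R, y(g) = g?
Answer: -869511687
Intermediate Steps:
Q(V, R) = 13*R + 15*V (Q(V, R) = (12*R + 15*V) + R = 13*R + 15*V)
l(r) = -15/2 - 3*r (l(r) = -((13*r + 15*2) - r)/4 = -((13*r + 30) - r)/4 = -((30 + 13*r) - r)/4 = -(30 + 12*r)/4 = -15/2 - 3*r)
(l(D) - 48633)*(5226 + 12440) = ((-15/2 - 3*193) - 48633)*(5226 + 12440) = ((-15/2 - 579) - 48633)*17666 = (-1173/2 - 48633)*17666 = -98439/2*17666 = -869511687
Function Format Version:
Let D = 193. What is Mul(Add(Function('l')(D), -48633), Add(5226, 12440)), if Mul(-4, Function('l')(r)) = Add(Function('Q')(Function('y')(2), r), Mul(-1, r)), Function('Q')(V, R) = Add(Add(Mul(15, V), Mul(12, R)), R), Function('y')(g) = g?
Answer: -869511687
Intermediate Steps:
Function('Q')(V, R) = Add(Mul(13, R), Mul(15, V)) (Function('Q')(V, R) = Add(Add(Mul(12, R), Mul(15, V)), R) = Add(Mul(13, R), Mul(15, V)))
Function('l')(r) = Add(Rational(-15, 2), Mul(-3, r)) (Function('l')(r) = Mul(Rational(-1, 4), Add(Add(Mul(13, r), Mul(15, 2)), Mul(-1, r))) = Mul(Rational(-1, 4), Add(Add(Mul(13, r), 30), Mul(-1, r))) = Mul(Rational(-1, 4), Add(Add(30, Mul(13, r)), Mul(-1, r))) = Mul(Rational(-1, 4), Add(30, Mul(12, r))) = Add(Rational(-15, 2), Mul(-3, r)))
Mul(Add(Function('l')(D), -48633), Add(5226, 12440)) = Mul(Add(Add(Rational(-15, 2), Mul(-3, 193)), -48633), Add(5226, 12440)) = Mul(Add(Add(Rational(-15, 2), -579), -48633), 17666) = Mul(Add(Rational(-1173, 2), -48633), 17666) = Mul(Rational(-98439, 2), 17666) = -869511687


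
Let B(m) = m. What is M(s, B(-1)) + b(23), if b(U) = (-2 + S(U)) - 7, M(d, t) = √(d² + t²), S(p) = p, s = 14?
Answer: 14 + √197 ≈ 28.036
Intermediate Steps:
b(U) = -9 + U (b(U) = (-2 + U) - 7 = -9 + U)
M(s, B(-1)) + b(23) = √(14² + (-1)²) + (-9 + 23) = √(196 + 1) + 14 = √197 + 14 = 14 + √197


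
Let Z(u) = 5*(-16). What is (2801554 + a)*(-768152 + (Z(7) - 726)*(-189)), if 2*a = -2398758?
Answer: -986648204150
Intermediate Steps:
Z(u) = -80
a = -1199379 (a = (½)*(-2398758) = -1199379)
(2801554 + a)*(-768152 + (Z(7) - 726)*(-189)) = (2801554 - 1199379)*(-768152 + (-80 - 726)*(-189)) = 1602175*(-768152 - 806*(-189)) = 1602175*(-768152 + 152334) = 1602175*(-615818) = -986648204150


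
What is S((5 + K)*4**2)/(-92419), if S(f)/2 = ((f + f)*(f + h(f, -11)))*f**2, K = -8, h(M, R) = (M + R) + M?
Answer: -68567040/92419 ≈ -741.92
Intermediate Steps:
h(M, R) = R + 2*M
S(f) = 4*f**3*(-11 + 3*f) (S(f) = 2*(((f + f)*(f + (-11 + 2*f)))*f**2) = 2*(((2*f)*(-11 + 3*f))*f**2) = 2*((2*f*(-11 + 3*f))*f**2) = 2*(2*f**3*(-11 + 3*f)) = 4*f**3*(-11 + 3*f))
S((5 + K)*4**2)/(-92419) = (((5 - 8)*4**2)**3*(-44 + 12*((5 - 8)*4**2)))/(-92419) = ((-3*16)**3*(-44 + 12*(-3*16)))*(-1/92419) = ((-48)**3*(-44 + 12*(-48)))*(-1/92419) = -110592*(-44 - 576)*(-1/92419) = -110592*(-620)*(-1/92419) = 68567040*(-1/92419) = -68567040/92419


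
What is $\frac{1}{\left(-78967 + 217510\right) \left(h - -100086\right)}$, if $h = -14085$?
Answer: $\frac{1}{11914836543} \approx 8.3929 \cdot 10^{-11}$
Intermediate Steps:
$\frac{1}{\left(-78967 + 217510\right) \left(h - -100086\right)} = \frac{1}{\left(-78967 + 217510\right) \left(-14085 - -100086\right)} = \frac{1}{138543 \left(-14085 + 100086\right)} = \frac{1}{138543 \cdot 86001} = \frac{1}{11914836543}$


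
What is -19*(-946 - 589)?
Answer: 29165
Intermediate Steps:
-19*(-946 - 589) = -19*(-1535) = 29165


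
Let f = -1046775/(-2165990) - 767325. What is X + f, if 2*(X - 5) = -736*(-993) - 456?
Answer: -174199103197/433198 ≈ -4.0212e+5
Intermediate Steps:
f = -332403445995/433198 (f = -1046775*(-1/2165990) - 767325 = 209355/433198 - 767325 = -332403445995/433198 ≈ -7.6732e+5)
X = 365201 (X = 5 + (-736*(-993) - 456)/2 = 5 + (730848 - 456)/2 = 5 + (½)*730392 = 5 + 365196 = 365201)
X + f = 365201 - 332403445995/433198 = -174199103197/433198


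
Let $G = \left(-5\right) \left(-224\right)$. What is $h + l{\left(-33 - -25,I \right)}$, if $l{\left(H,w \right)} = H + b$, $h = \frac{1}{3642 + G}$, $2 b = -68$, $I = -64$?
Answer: $- \frac{200003}{4762} \approx -42.0$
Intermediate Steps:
$b = -34$ ($b = \frac{1}{2} \left(-68\right) = -34$)
$G = 1120$
$h = \frac{1}{4762}$ ($h = \frac{1}{3642 + 1120} = \frac{1}{4762} \approx 0.00021$)
$l{\left(H,w \right)} = -34 + H$ ($l{\left(H,w \right)} = H - 34 = -34 + H$)
$h + l{\left(-33 - -25,I \right)} = \frac{1}{4762} - 42 = - \frac{200003}{4762}$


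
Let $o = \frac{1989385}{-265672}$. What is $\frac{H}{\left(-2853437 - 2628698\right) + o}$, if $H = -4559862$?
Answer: $\frac{1211427657264}{1456451759105} \approx 0.83177$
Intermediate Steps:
$o = - \frac{1989385}{265672}$ ($o = 1989385 \left(- \frac{1}{265672}\right) = - \frac{1989385}{265672} \approx -7.4881$)
$\frac{H}{\left(-2853437 - 2628698\right) + o} = - \frac{4559862}{\left(-2853437 - 2628698\right) - \frac{1989385}{265672}} = - \frac{4559862}{-5482135 - \frac{1989385}{265672}} = - \frac{4559862}{- \frac{1456451759105}{265672}} = \left(-4559862\right) \left(- \frac{265672}{1456451759105}\right) = \frac{1211427657264}{1456451759105}$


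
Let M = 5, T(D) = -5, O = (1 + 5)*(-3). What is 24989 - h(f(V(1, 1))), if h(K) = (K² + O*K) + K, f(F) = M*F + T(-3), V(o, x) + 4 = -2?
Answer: 23169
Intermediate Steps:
O = -18 (O = 6*(-3) = -18)
V(o, x) = -6 (V(o, x) = -4 - 2 = -6)
f(F) = -5 + 5*F (f(F) = 5*F - 5 = -5 + 5*F)
h(K) = K² - 17*K (h(K) = (K² - 18*K) + K = K² - 17*K)
24989 - h(f(V(1, 1))) = 24989 - (-5 + 5*(-6))*(-17 + (-5 + 5*(-6))) = 24989 - (-5 - 30)*(-17 + (-5 - 30)) = 24989 - (-35)*(-17 - 35) = 24989 - (-35)*(-52) = 24989 - 1*1820 = 24989 - 1820 = 23169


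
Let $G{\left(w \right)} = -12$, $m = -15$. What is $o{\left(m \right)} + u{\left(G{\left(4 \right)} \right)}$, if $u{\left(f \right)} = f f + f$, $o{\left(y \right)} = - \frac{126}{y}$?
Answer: $\frac{702}{5} \approx 140.4$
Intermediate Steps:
$u{\left(f \right)} = f + f^{2}$ ($u{\left(f \right)} = f^{2} + f = f + f^{2}$)
$o{\left(m \right)} + u{\left(G{\left(4 \right)} \right)} = - \frac{126}{-15} - 12 \left(1 - 12\right) = \left(-126\right) \left(- \frac{1}{15}\right) - -132 = \frac{42}{5} + 132 = \frac{702}{5}$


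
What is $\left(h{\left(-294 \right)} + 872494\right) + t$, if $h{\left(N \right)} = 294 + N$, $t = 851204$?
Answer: $1723698$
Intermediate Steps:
$\left(h{\left(-294 \right)} + 872494\right) + t = \left(\left(294 - 294\right) + 872494\right) + 851204 = \left(0 + 872494\right) + 851204 = 872494 + 851204 = 1723698$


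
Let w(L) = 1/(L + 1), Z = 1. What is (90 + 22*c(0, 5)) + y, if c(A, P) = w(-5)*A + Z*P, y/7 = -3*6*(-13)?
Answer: 1838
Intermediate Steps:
y = 1638 (y = 7*(-3*6*(-13)) = 7*(-18*(-13)) = 7*234 = 1638)
w(L) = 1/(1 + L)
c(A, P) = P - A/4 (c(A, P) = A/(1 - 5) + 1*P = A/(-4) + P = -A/4 + P = P - A/4)
(90 + 22*c(0, 5)) + y = (90 + 22*(5 - ¼*0)) + 1638 = (90 + 22*(5 + 0)) + 1638 = (90 + 22*5) + 1638 = (90 + 110) + 1638 = 200 + 1638 = 1838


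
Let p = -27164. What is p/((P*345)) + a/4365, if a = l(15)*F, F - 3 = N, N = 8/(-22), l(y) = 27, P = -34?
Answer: 2918809/1251591 ≈ 2.3321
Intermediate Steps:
N = -4/11 (N = 8*(-1/22) = -4/11 ≈ -0.36364)
F = 29/11 (F = 3 - 4/11 = 29/11 ≈ 2.6364)
a = 783/11 (a = 27*(29/11) = 783/11 ≈ 71.182)
p/((P*345)) + a/4365 = -27164/((-34*345)) + (783/11)/4365 = -27164/(-11730) + (783/11)*(1/4365) = -27164*(-1/11730) + 87/5335 = 13582/5865 + 87/5335 = 2918809/1251591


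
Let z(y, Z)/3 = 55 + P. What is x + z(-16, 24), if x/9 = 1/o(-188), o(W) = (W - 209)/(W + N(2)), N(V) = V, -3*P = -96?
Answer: 105291/397 ≈ 265.22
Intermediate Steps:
P = 32 (P = -⅓*(-96) = 32)
z(y, Z) = 261 (z(y, Z) = 3*(55 + 32) = 3*87 = 261)
o(W) = (-209 + W)/(2 + W) (o(W) = (W - 209)/(W + 2) = (-209 + W)/(2 + W))
x = 1674/397 (x = 9/(((-209 - 188)/(2 - 188))) = 9/((-397/(-186))) = 9/((-1/186*(-397))) = 9/(397/186) = 9*(186/397) = 1674/397 ≈ 4.2166)
x + z(-16, 24) = 1674/397 + 261 = 105291/397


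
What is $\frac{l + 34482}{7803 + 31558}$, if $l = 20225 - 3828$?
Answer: $\frac{50879}{39361} \approx 1.2926$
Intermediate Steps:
$l = 16397$ ($l = 20225 - 3828 = 16397$)
$\frac{l + 34482}{7803 + 31558} = \frac{16397 + 34482}{7803 + 31558} = \frac{50879}{39361}$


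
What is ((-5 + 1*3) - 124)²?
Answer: 15876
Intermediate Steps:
((-5 + 1*3) - 124)² = ((-5 + 3) - 124)² = (-2 - 124)² = (-126)² = 15876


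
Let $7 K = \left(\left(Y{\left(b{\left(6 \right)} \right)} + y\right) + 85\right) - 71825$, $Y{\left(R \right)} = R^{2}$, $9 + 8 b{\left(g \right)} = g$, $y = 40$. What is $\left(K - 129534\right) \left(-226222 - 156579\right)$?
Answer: $\frac{23971007424423}{448} \approx 5.3507 \cdot 10^{10}$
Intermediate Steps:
$b{\left(g \right)} = - \frac{9}{8} + \frac{g}{8}$
$K = - \frac{4588791}{448}$ ($K = \frac{\left(\left(\left(- \frac{9}{8} + \frac{1}{8} \cdot 6\right)^{2} + 40\right) + 85\right) - 71825}{7} = \frac{\left(\left(\left(- \frac{9}{8} + \frac{3}{4}\right)^{2} + 40\right) + 85\right) - 71825}{7} = \frac{\left(\left(\left(- \frac{3}{8}\right)^{2} + 40\right) + 85\right) - 71825}{7} = \frac{\left(\left(\frac{9}{64} + 40\right) + 85\right) - 71825}{7} = \frac{\left(\frac{2569}{64} + 85\right) - 71825}{7} = \frac{\frac{8009}{64} - 71825}{7} = \frac{1}{7} \left(- \frac{4588791}{64}\right) = - \frac{4588791}{448} \approx -10243.0$)
$\left(K - 129534\right) \left(-226222 - 156579\right) = \left(- \frac{4588791}{448} - 129534\right) \left(-226222 - 156579\right) = \left(- \frac{62620023}{448}\right) \left(-382801\right) = \frac{23971007424423}{448}$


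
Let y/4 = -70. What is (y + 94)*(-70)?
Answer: 13020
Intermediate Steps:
y = -280 (y = 4*(-70) = -280)
(y + 94)*(-70) = (-280 + 94)*(-70) = -186*(-70) = 13020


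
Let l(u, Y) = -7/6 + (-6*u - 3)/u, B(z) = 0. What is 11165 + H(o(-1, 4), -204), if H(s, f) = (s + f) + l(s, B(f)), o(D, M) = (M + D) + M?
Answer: 460337/42 ≈ 10960.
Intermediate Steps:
o(D, M) = D + 2*M (o(D, M) = (D + M) + M = D + 2*M)
l(u, Y) = -7/6 + (-3 - 6*u)/u (l(u, Y) = -7*1/6 + (-3 - 6*u)/u = -7/6 + (-3 - 6*u)/u)
H(s, f) = -43/6 + f + s - 3/s (H(s, f) = (s + f) + (-43/6 - 3/s) = (f + s) + (-43/6 - 3/s) = -43/6 + f + s - 3/s)
11165 + H(o(-1, 4), -204) = 11165 + (-43/6 - 204 + (-1 + 2*4) - 3/(-1 + 2*4)) = 11165 + (-43/6 - 204 + (-1 + 8) - 3/(-1 + 8)) = 11165 + (-43/6 - 204 + 7 - 3/7) = 11165 - 8593/42 = 460337/42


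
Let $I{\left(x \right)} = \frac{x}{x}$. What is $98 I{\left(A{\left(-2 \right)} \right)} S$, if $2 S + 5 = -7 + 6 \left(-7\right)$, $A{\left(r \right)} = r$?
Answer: $-2646$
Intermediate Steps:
$I{\left(x \right)} = 1$
$S = -27$ ($S = - \frac{5}{2} + \frac{-7 + 6 \left(-7\right)}{2} = - \frac{5}{2} + \frac{-7 - 42}{2} = - \frac{5}{2} + \frac{1}{2} \left(-49\right) = - \frac{5}{2} - \frac{49}{2} = -27$)
$98 I{\left(A{\left(-2 \right)} \right)} S = 98 \cdot 1 \left(-27\right) = 98 \left(-27\right) = -2646$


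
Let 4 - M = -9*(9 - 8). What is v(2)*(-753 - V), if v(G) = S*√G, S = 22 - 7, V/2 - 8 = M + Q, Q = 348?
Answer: -22365*√2 ≈ -31629.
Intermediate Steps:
M = 13 (M = 4 - (-9)*(9 - 8) = 4 - (-9) = 4 - 1*(-9) = 4 + 9 = 13)
V = 738 (V = 16 + 2*(13 + 348) = 16 + 2*361 = 16 + 722 = 738)
S = 15
v(G) = 15*√G
v(2)*(-753 - V) = (15*√2)*(-753 - 1*738) = (15*√2)*(-753 - 738) = (15*√2)*(-1491) = -22365*√2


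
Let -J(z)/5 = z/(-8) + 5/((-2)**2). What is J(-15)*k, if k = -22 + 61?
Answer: -4875/8 ≈ -609.38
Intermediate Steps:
k = 39
J(z) = -25/4 + 5*z/8 (J(z) = -5*(z/(-8) + 5/((-2)**2)) = -5*(z*(-1/8) + 5/4) = -5*(-z/8 + 5*(1/4)) = -5*(-z/8 + 5/4) = -5*(5/4 - z/8) = -25/4 + 5*z/8)
J(-15)*k = (-25/4 + (5/8)*(-15))*39 = (-25/4 - 75/8)*39 = -125/8*39 = -4875/8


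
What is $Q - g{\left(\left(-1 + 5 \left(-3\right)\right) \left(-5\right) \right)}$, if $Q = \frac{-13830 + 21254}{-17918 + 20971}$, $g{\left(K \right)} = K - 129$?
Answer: $\frac{157021}{3053} \approx 51.432$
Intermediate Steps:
$g{\left(K \right)} = -129 + K$
$Q = \frac{7424}{3053} \approx 2.4317$
$Q - g{\left(\left(-1 + 5 \left(-3\right)\right) \left(-5\right) \right)} = \frac{7424}{3053} - \left(-129 + \left(-1 + 5 \left(-3\right)\right) \left(-5\right)\right) = \frac{7424}{3053} - \left(-129 + \left(-1 - 15\right) \left(-5\right)\right) = \frac{7424}{3053} - \left(-129 - -80\right) = \frac{7424}{3053} - \left(-129 + 80\right) = \frac{7424}{3053} - -49 = \frac{7424}{3053} + 49 = \frac{157021}{3053}$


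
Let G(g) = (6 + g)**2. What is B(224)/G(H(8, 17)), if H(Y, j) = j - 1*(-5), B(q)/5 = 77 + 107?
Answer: 115/98 ≈ 1.1735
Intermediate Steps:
B(q) = 920 (B(q) = 5*(77 + 107) = 5*184 = 920)
H(Y, j) = 5 + j (H(Y, j) = j + 5 = 5 + j)
B(224)/G(H(8, 17)) = 920/((6 + (5 + 17))**2) = 920/((6 + 22)**2) = 920/(28**2) = 920/784 = 920*(1/784) = 115/98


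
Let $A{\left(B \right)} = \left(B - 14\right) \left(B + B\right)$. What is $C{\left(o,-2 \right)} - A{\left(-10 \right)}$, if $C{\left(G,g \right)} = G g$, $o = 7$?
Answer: $-494$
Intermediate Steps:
$A{\left(B \right)} = 2 B \left(-14 + B\right)$ ($A{\left(B \right)} = \left(-14 + B\right) 2 B = 2 B \left(-14 + B\right)$)
$C{\left(o,-2 \right)} - A{\left(-10 \right)} = 7 \left(-2\right) - 2 \left(-10\right) \left(-14 - 10\right) = -14 - 2 \left(-10\right) \left(-24\right) = -14 - 480 = -494$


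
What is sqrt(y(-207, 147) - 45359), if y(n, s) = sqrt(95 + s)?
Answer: sqrt(-45359 + 11*sqrt(2)) ≈ 212.94*I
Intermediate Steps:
sqrt(y(-207, 147) - 45359) = sqrt(sqrt(95 + 147) - 45359) = sqrt(sqrt(242) - 45359) = sqrt(11*sqrt(2) - 45359) = sqrt(-45359 + 11*sqrt(2))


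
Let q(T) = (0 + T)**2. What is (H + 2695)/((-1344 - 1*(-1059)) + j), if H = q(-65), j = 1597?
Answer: 865/164 ≈ 5.2744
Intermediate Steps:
q(T) = T**2
H = 4225 (H = (-65)**2 = 4225)
(H + 2695)/((-1344 - 1*(-1059)) + j) = (4225 + 2695)/((-1344 - 1*(-1059)) + 1597) = 6920/((-1344 + 1059) + 1597) = 6920/(-285 + 1597) = 6920/1312 = 6920*(1/1312) = 865/164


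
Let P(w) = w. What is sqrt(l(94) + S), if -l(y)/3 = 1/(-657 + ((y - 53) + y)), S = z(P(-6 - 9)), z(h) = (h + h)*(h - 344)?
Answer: sqrt(326072694)/174 ≈ 103.78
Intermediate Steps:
z(h) = 2*h*(-344 + h) (z(h) = (2*h)*(-344 + h) = 2*h*(-344 + h))
S = 10770 (S = 2*(-6 - 9)*(-344 + (-6 - 9)) = 2*(-15)*(-344 - 15) = 2*(-15)*(-359) = 10770)
l(y) = -3/(-710 + 2*y) (l(y) = -3/(-657 + ((y - 53) + y)) = -3/(-657 + ((-53 + y) + y)) = -3/(-657 + (-53 + 2*y)) = -3/(-710 + 2*y))
sqrt(l(94) + S) = sqrt(-3/(-710 + 2*94) + 10770) = sqrt(-3/(-710 + 188) + 10770) = sqrt(-3/(-522) + 10770) = sqrt(-3*(-1/522) + 10770) = sqrt(1/174 + 10770) = sqrt(1873981/174) = sqrt(326072694)/174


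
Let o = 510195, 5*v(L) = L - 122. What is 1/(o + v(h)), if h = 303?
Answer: 5/2551156 ≈ 1.9599e-6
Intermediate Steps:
v(L) = -122/5 + L/5 (v(L) = (L - 122)/5 = (-122 + L)/5 = -122/5 + L/5)
1/(o + v(h)) = 1/(510195 + (-122/5 + (1/5)*303)) = 1/(510195 + (-122/5 + 303/5)) = 1/(510195 + 181/5) = 1/(2551156/5) = 5/2551156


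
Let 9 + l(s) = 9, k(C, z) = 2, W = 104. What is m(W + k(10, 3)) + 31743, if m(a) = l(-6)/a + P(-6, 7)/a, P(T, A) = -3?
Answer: 3364755/106 ≈ 31743.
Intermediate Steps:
l(s) = 0 (l(s) = -9 + 9 = 0)
m(a) = -3/a (m(a) = 0/a - 3/a = 0 - 3/a = -3/a)
m(W + k(10, 3)) + 31743 = -3/(104 + 2) + 31743 = -3/106 + 31743 = 3364755/106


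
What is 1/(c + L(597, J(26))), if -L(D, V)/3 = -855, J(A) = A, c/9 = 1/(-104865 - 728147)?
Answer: 833012/2136675771 ≈ 0.00038986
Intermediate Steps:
c = -9/833012 (c = 9/(-104865 - 728147) = 9/(-833012) = 9*(-1/833012) = -9/833012 ≈ -1.0804e-5)
L(D, V) = 2565 (L(D, V) = -3*(-855) = 2565)
1/(c + L(597, J(26))) = 1/(-9/833012 + 2565) = 1/(2136675771/833012) = 833012/2136675771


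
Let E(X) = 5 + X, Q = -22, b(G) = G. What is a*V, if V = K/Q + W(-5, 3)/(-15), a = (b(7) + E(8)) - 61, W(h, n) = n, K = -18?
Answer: -1394/55 ≈ -25.345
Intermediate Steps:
a = -41 (a = (7 + (5 + 8)) - 61 = (7 + 13) - 61 = 20 - 61 = -41)
V = 34/55 (V = -18/(-22) + 3/(-15) = -18*(-1/22) + 3*(-1/15) = 9/11 - ⅕ = 34/55 ≈ 0.61818)
a*V = -41*34/55 = -1394/55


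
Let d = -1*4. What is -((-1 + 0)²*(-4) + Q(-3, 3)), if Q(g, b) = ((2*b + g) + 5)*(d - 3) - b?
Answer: 63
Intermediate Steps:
d = -4
Q(g, b) = -35 - 15*b - 7*g (Q(g, b) = ((2*b + g) + 5)*(-4 - 3) - b = ((g + 2*b) + 5)*(-7) - b = (5 + g + 2*b)*(-7) - b = (-35 - 14*b - 7*g) - b = -35 - 15*b - 7*g)
-((-1 + 0)²*(-4) + Q(-3, 3)) = -((-1 + 0)²*(-4) + (-35 - 15*3 - 7*(-3))) = -((-1)²*(-4) + (-35 - 45 + 21)) = -(1*(-4) - 59) = -(-4 - 59) = -1*(-63) = 63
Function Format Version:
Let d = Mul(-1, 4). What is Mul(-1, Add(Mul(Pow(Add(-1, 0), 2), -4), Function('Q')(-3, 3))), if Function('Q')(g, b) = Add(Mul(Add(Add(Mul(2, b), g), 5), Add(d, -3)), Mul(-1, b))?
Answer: 63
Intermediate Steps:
d = -4
Function('Q')(g, b) = Add(-35, Mul(-15, b), Mul(-7, g)) (Function('Q')(g, b) = Add(Mul(Add(Add(Mul(2, b), g), 5), Add(-4, -3)), Mul(-1, b)) = Add(Mul(Add(Add(g, Mul(2, b)), 5), -7), Mul(-1, b)) = Add(Mul(Add(5, g, Mul(2, b)), -7), Mul(-1, b)) = Add(Add(-35, Mul(-14, b), Mul(-7, g)), Mul(-1, b)) = Add(-35, Mul(-15, b), Mul(-7, g)))
Mul(-1, Add(Mul(Pow(Add(-1, 0), 2), -4), Function('Q')(-3, 3))) = Mul(-1, Add(Mul(Pow(Add(-1, 0), 2), -4), Add(-35, Mul(-15, 3), Mul(-7, -3)))) = Mul(-1, Add(Mul(Pow(-1, 2), -4), Add(-35, -45, 21))) = Mul(-1, Add(Mul(1, -4), -59)) = Mul(-1, Add(-4, -59)) = Mul(-1, -63) = 63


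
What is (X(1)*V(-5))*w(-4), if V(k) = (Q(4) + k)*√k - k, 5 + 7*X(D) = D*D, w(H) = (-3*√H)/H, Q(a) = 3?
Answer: -30*I/7 - 12*√5/7 ≈ -3.8333 - 4.2857*I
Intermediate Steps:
w(H) = -3/√H
X(D) = -5/7 + D²/7 (X(D) = -5/7 + (D*D)/7 = -5/7 + D²/7)
V(k) = -k + √k*(3 + k) (V(k) = (3 + k)*√k - k = √k*(3 + k) - k = -k + √k*(3 + k))
(X(1)*V(-5))*w(-4) = ((-5/7 + (⅐)*1²)*((-5)^(3/2) - 1*(-5) + 3*√(-5)))*(-(-3)*I/2) = ((-5/7 + (⅐)*1)*(-5*I*√5 + 5 + 3*(I*√5)))*(-(-3)*I/2) = ((-5/7 + ⅐)*(-5*I*√5 + 5 + 3*I*√5))*(3*I/2) = (-4*(5 - 2*I*√5)/7)*(3*I/2) = (-20/7 + 8*I*√5/7)*(3*I/2) = 3*I*(-20/7 + 8*I*√5/7)/2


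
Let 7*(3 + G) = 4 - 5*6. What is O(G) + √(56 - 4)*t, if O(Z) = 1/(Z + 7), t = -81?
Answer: 7/2 - 162*√13 ≈ -580.60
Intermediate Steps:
G = -47/7 (G = -3 + (4 - 5*6)/7 = -3 + (4 - 30)/7 = -3 + (⅐)*(-26) = -3 - 26/7 = -47/7 ≈ -6.7143)
O(Z) = 1/(7 + Z)
O(G) + √(56 - 4)*t = 1/(7 - 47/7) + √(56 - 4)*(-81) = 1/(2/7) + √52*(-81) = 7/2 + (2*√13)*(-81) = 7/2 - 162*√13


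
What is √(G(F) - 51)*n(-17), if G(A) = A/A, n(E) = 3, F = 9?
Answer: 15*I*√2 ≈ 21.213*I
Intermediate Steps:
G(A) = 1
√(G(F) - 51)*n(-17) = √(1 - 51)*3 = √(-50)*3 = (5*I*√2)*3 = 15*I*√2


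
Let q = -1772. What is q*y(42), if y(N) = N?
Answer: -74424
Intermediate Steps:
q*y(42) = -1772*42 = -74424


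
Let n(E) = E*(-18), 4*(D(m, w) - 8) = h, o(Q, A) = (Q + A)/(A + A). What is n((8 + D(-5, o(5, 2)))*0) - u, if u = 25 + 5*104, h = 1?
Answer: -545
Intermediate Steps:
o(Q, A) = (A + Q)/(2*A) (o(Q, A) = (A + Q)/((2*A)) = (A + Q)*(1/(2*A)) = (A + Q)/(2*A))
D(m, w) = 33/4 (D(m, w) = 8 + (¼)*1 = 8 + ¼ = 33/4)
n(E) = -18*E
u = 545 (u = 25 + 520 = 545)
n((8 + D(-5, o(5, 2)))*0) - u = -18*(8 + 33/4)*0 - 1*545 = -585*0/2 - 545 = -18*0 - 545 = 0 - 545 = -545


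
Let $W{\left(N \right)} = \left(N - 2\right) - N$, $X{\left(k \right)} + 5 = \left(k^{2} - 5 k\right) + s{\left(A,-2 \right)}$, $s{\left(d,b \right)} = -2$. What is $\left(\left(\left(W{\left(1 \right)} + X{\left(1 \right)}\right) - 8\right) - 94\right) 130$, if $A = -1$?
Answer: $-14950$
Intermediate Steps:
$X{\left(k \right)} = -7 + k^{2} - 5 k$ ($X{\left(k \right)} = -5 - \left(2 - k^{2} + 5 k\right) = -7 + k^{2} - 5 k$)
$W{\left(N \right)} = -2$ ($W{\left(N \right)} = \left(-2 + N\right) - N = -2$)
$\left(\left(\left(W{\left(1 \right)} + X{\left(1 \right)}\right) - 8\right) - 94\right) 130 = \left(\left(\left(-2 - \left(12 - 1\right)\right) - 8\right) - 94\right) 130 = \left(\left(\left(-2 - 11\right) - 8\right) - 94\right) 130 = \left(\left(-13 - 8\right) - 94\right) 130 = \left(-21 - 94\right) 130 = \left(-115\right) 130 = -14950$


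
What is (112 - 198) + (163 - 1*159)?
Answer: -82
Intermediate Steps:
(112 - 198) + (163 - 1*159) = -86 + (163 - 159) = -86 + 4 = -82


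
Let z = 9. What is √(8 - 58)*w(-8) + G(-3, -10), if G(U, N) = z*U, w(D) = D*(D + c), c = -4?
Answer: -27 + 480*I*√2 ≈ -27.0 + 678.82*I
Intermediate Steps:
w(D) = D*(-4 + D) (w(D) = D*(D - 4) = D*(-4 + D))
G(U, N) = 9*U
√(8 - 58)*w(-8) + G(-3, -10) = √(8 - 58)*(-8*(-4 - 8)) + 9*(-3) = √(-50)*(-8*(-12)) - 27 = (5*I*√2)*96 - 27 = 480*I*√2 - 27 = -27 + 480*I*√2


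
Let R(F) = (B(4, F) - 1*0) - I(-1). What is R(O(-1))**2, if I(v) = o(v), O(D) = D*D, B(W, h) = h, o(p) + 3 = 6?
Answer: 4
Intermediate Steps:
o(p) = 3 (o(p) = -3 + 6 = 3)
O(D) = D**2
I(v) = 3
R(F) = -3 + F (R(F) = (F - 1*0) - 1*3 = (F + 0) - 3 = F - 3 = -3 + F)
R(O(-1))**2 = (-3 + (-1)**2)**2 = (-3 + 1)**2 = (-2)**2 = 4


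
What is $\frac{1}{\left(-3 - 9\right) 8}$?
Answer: $- \frac{1}{96} \approx -0.010417$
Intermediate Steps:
$\frac{1}{\left(-3 - 9\right) 8} = \frac{1}{\left(-12\right) 8} = \frac{1}{-96} = - \frac{1}{96}$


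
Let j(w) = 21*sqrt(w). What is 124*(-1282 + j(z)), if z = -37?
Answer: -158968 + 2604*I*sqrt(37) ≈ -1.5897e+5 + 15840.0*I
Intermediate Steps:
124*(-1282 + j(z)) = 124*(-1282 + 21*sqrt(-37)) = 124*(-1282 + 21*(I*sqrt(37))) = 124*(-1282 + 21*I*sqrt(37)) = -158968 + 2604*I*sqrt(37)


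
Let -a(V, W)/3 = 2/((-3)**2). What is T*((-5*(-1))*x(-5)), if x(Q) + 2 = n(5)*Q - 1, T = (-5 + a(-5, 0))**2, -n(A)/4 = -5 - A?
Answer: -293335/9 ≈ -32593.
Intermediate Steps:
n(A) = 20 + 4*A (n(A) = -4*(-5 - A) = 20 + 4*A)
a(V, W) = -2/3 (a(V, W) = -6/((-3)**2) = -6/9 = -3*2/9 = -2/3)
T = 289/9 (T = (-5 - 2/3)**2 = (-17/3)**2 = 289/9 ≈ 32.111)
x(Q) = -3 + 40*Q (x(Q) = -2 + ((20 + 4*5)*Q - 1) = -2 + ((20 + 20)*Q - 1) = -2 + (40*Q - 1) = -2 + (-1 + 40*Q) = -3 + 40*Q)
T*((-5*(-1))*x(-5)) = 289*((-5*(-1))*(-3 + 40*(-5)))/9 = 289*(5*(-3 - 200))/9 = 289*(5*(-203))/9 = (289/9)*(-1015) = -293335/9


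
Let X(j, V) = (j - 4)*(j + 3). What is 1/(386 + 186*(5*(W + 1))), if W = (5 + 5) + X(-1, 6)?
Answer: 1/1316 ≈ 0.00075988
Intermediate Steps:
X(j, V) = (-4 + j)*(3 + j)
W = 0 (W = (5 + 5) + (-12 + (-1)² - 1*(-1)) = 10 + (-12 + 1 + 1) = 10 - 10 = 0)
1/(386 + 186*(5*(W + 1))) = 1/(386 + 186*(5*(0 + 1))) = 1/(386 + 186*(5*1)) = 1/(386 + 186*5) = 1/(386 + 930) = 1/1316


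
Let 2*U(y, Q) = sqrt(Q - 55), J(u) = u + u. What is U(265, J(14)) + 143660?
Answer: 143660 + 3*I*sqrt(3)/2 ≈ 1.4366e+5 + 2.5981*I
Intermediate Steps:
J(u) = 2*u
U(y, Q) = sqrt(-55 + Q)/2 (U(y, Q) = sqrt(Q - 55)/2 = sqrt(-55 + Q)/2)
U(265, J(14)) + 143660 = sqrt(-55 + 2*14)/2 + 143660 = sqrt(-55 + 28)/2 + 143660 = sqrt(-27)/2 + 143660 = (3*I*sqrt(3))/2 + 143660 = 3*I*sqrt(3)/2 + 143660 = 143660 + 3*I*sqrt(3)/2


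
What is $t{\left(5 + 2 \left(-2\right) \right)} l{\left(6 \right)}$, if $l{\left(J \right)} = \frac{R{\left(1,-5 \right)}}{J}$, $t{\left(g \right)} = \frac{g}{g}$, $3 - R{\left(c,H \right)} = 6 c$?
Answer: $- \frac{1}{2} \approx -0.5$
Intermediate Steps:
$R{\left(c,H \right)} = 3 - 6 c$
$t{\left(g \right)} = 1$
$l{\left(J \right)} = - \frac{3}{J}$ ($l{\left(J \right)} = \frac{3 - 6}{J} = - \frac{3}{J}$)
$t{\left(5 + 2 \left(-2\right) \right)} l{\left(6 \right)} = 1 \left(- \frac{3}{6}\right) = 1 \left(\left(-3\right) \frac{1}{6}\right) = 1 \left(- \frac{1}{2}\right) = - \frac{1}{2}$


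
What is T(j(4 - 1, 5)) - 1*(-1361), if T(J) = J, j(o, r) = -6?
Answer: 1355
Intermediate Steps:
T(j(4 - 1, 5)) - 1*(-1361) = -6 - 1*(-1361) = -6 + 1361 = 1355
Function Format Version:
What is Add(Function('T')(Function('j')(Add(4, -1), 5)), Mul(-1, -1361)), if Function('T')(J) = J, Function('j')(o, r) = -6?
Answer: 1355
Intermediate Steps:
Add(Function('T')(Function('j')(Add(4, -1), 5)), Mul(-1, -1361)) = Add(-6, Mul(-1, -1361)) = Add(-6, 1361) = 1355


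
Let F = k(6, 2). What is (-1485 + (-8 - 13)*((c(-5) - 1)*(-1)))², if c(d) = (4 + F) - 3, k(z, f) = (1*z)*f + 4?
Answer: 1320201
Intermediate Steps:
k(z, f) = 4 + f*z (k(z, f) = z*f + 4 = f*z + 4 = 4 + f*z)
F = 16 (F = 4 + 2*6 = 4 + 12 = 16)
c(d) = 17 (c(d) = (4 + 16) - 3 = 20 - 3 = 17)
(-1485 + (-8 - 13)*((c(-5) - 1)*(-1)))² = (-1485 + (-8 - 13)*((17 - 1)*(-1)))² = (-1485 - 336*(-1))² = (-1485 - 21*(-16))² = (-1485 + 336)² = (-1149)² = 1320201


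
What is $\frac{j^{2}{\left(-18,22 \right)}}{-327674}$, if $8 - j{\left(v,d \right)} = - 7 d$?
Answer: $- \frac{13122}{163837} \approx -0.080092$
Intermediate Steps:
$j{\left(v,d \right)} = 8 + 7 d$ ($j{\left(v,d \right)} = 8 - - 7 d = 8 + 7 d$)
$\frac{j^{2}{\left(-18,22 \right)}}{-327674} = \frac{\left(8 + 7 \cdot 22\right)^{2}}{-327674} = \left(8 + 154\right)^{2} \left(- \frac{1}{327674}\right) = 162^{2} \left(- \frac{1}{327674}\right) = 26244 \left(- \frac{1}{327674}\right) = - \frac{13122}{163837}$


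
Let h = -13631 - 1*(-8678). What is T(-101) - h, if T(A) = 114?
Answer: 5067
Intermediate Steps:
h = -4953 (h = -13631 + 8678 = -4953)
T(-101) - h = 114 - 1*(-4953) = 114 + 4953 = 5067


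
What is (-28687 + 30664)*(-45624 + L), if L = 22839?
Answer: -45045945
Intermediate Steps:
(-28687 + 30664)*(-45624 + L) = (-28687 + 30664)*(-45624 + 22839) = 1977*(-22785) = -45045945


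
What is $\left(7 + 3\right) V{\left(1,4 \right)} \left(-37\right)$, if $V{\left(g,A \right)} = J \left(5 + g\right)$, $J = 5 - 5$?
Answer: $0$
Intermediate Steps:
$J = 0$ ($J = 5 - 5 = 0$)
$V{\left(g,A \right)} = 0$ ($V{\left(g,A \right)} = 0 \left(5 + g\right) = 0$)
$\left(7 + 3\right) V{\left(1,4 \right)} \left(-37\right) = \left(7 + 3\right) 0 \left(-37\right) = 10 \cdot 0 \left(-37\right) = 0 \left(-37\right) = 0$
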